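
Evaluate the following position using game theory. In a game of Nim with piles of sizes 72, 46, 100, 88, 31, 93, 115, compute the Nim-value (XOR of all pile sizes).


We need the XOR (exclusive or) of all pile sizes.
After XOR-ing pile 1 (size 72): 0 XOR 72 = 72
After XOR-ing pile 2 (size 46): 72 XOR 46 = 102
After XOR-ing pile 3 (size 100): 102 XOR 100 = 2
After XOR-ing pile 4 (size 88): 2 XOR 88 = 90
After XOR-ing pile 5 (size 31): 90 XOR 31 = 69
After XOR-ing pile 6 (size 93): 69 XOR 93 = 24
After XOR-ing pile 7 (size 115): 24 XOR 115 = 107
The Nim-value of this position is 107.

107


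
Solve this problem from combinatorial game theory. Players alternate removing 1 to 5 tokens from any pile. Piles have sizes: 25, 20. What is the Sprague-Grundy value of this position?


Subtraction set: {1, 2, 3, 4, 5}
For this subtraction set, G(n) = n mod 6 (period = max + 1 = 6).
Pile 1 (size 25): G(25) = 25 mod 6 = 1
Pile 2 (size 20): G(20) = 20 mod 6 = 2
Total Grundy value = XOR of all: 1 XOR 2 = 3

3


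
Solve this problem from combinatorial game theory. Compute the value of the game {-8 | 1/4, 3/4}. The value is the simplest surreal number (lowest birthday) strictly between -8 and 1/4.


Left options: {-8}, max = -8
Right options: {1/4, 3/4}, min = 1/4
All options are numbers and max(Left) < min(Right), so by the simplicity theorem the value is the simplest (earliest-born) number strictly between -8 and 1/4.
Integers -7 through 0 all lie strictly between -8 and 1/4.
Among integers, the simplest (lowest birthday = smallest |n|; 0 is born on day 0, +-n on day n) is 0.
No non-integer in the interval can be simpler: if x is a non-integer in the interval, then floor(x) or ceil(x) also lies in the interval (the interval contains an integer), and both are proper prefixes of x's sign expansion, i.e. born earlier. So the game value is 0.
Game value = 0

0


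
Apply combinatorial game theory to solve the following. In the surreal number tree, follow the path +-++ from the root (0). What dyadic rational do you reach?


Sign expansion: +-++
Rule: track bounds (lo, hi), initially (-inf, +inf). On '+', the current value becomes lo and we move to the simplest number in (value, hi): value + 1 if hi = +inf, otherwise the midpoint (value + hi)/2. On '-', the current value becomes hi and we move to value - 1 if lo = -inf, otherwise the midpoint (lo + value)/2.
Start at 0.
Step 1: sign = +, move right. Bounds: (0, +inf). Value = 1
Step 2: sign = -, move left. Bounds: (0, 1). Value = 1/2
Step 3: sign = +, move right. Bounds: (1/2, 1). Value = 3/4
Step 4: sign = +, move right. Bounds: (3/4, 1). Value = 7/8
The surreal number with sign expansion +-++ is 7/8.

7/8


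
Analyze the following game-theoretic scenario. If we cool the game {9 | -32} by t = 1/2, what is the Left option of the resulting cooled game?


Original game: {9 | -32} (a switch {a | b} with a > b).
Cooling by t (for t below the temperature (a - b)/2 = 41/2) taxes each move by t: {a | b} cooled by t is {a - t | b + t}.
Cooling amount: t = 1/2
Cooled Left option: 9 - 1/2 = 17/2
Cooled Right option: -32 + 1/2 = -63/2
Cooled game: {17/2 | -63/2}
Left option = 17/2

17/2


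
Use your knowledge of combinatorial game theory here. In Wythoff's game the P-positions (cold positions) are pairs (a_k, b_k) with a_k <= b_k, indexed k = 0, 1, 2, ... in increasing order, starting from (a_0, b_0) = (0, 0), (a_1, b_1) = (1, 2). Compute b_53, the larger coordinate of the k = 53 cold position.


By Wythoff's theorem, a_k = floor(k * phi) and b_k = floor(k * phi^2) = a_k + k, where phi = (1 + sqrt(5))/2 is the golden ratio.
phi = (1 + sqrt(5))/2 = 1.618034
phi^2 = phi + 1 = 2.618034
k = 53
k * phi^2 = 53 * 2.618034 = 138.755801
b_53 = floor(k * phi^2) = 138 (check: a_53 + k = 85 + 53 = 138)

138


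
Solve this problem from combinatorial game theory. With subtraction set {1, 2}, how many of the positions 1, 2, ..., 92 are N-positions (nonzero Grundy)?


Subtraction set S = {1, 2}, so G(n) = n mod 3.
G(n) = 0 when n is a multiple of 3.
Multiples of 3 in [1, 92]: 30
N-positions (nonzero Grundy) = 92 - 30 = 62

62


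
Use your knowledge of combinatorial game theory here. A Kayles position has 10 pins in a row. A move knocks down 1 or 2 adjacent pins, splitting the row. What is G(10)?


Kayles: a move removes 1 or 2 adjacent pins from a contiguous row.
Removing pins from a row of k leaves two independent rows (a, b) with a + b = k - 1 (one pin) or a + b = k - 2 (two pins); an end removal gives a = 0.
By Sprague-Grundy, G(k) = mex{ G(a) XOR G(b) } over all these splits. G(0) = 0.
G(1): splits (0,0):0^0=0 -> mex({0}) = 1
G(2): splits (0,1):0^1=1 (0,0):0^0=0 -> mex({0, 1}) = 2
G(3): splits (0,2):0^2=2 (1,1):1^1=0 (0,1):0^1=1 -> mex({0, 1, 2}) = 3
G(4): splits (0,3):0^3=3 (1,2):1^2=3 (0,2):0^2=2 (1,1):1^1=0 -> mex({0, 2, 3}) = 1
G(5): splits (0,4):0^1=1 (1,3):1^3=2 (2,2):2^2=0 (0,3):0^3=3 (1,2):1^2=3 -> mex({0, 1, 2, 3}) = 4
G(6) = mex({0, 1, 2, 4}) = 3
G(7) = mex({0, 1, 3, 4, 5}) = 2
G(8) = mex({0, 2, 3, 5, 6}) = 1
G(9) = mex({0, 1, 2, 3, 6, 7}) = 4
G(10) = mex({0, 1, 3, 4, 5, 7}) = 2
Therefore G(10) = 2.

2


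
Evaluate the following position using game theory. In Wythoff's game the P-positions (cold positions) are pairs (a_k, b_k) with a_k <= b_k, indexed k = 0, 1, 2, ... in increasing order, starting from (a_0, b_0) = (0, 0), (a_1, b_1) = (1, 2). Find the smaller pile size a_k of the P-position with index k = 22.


By Wythoff's theorem, a_k = floor(k * phi) and b_k = floor(k * phi^2) = a_k + k, where phi = (1 + sqrt(5))/2 is the golden ratio.
phi = (1 + sqrt(5))/2 = 1.618034
k = 22
k * phi = 22 * 1.618034 = 35.596748
a_22 = floor(k * phi) = 35

35


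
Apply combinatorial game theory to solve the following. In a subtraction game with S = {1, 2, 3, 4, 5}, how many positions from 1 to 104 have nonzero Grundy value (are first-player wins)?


Subtraction set S = {1, 2, 3, 4, 5}, so G(n) = n mod 6.
G(n) = 0 when n is a multiple of 6.
Multiples of 6 in [1, 104]: 17
N-positions (nonzero Grundy) = 104 - 17 = 87

87


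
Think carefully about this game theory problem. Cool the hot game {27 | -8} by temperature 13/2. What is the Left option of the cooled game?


Original game: {27 | -8} (a switch {a | b} with a > b).
Cooling by t (for t below the temperature (a - b)/2 = 35/2) taxes each move by t: {a | b} cooled by t is {a - t | b + t}.
Cooling amount: t = 13/2
Cooled Left option: 27 - 13/2 = 41/2
Cooled Right option: -8 + 13/2 = -3/2
Cooled game: {41/2 | -3/2}
Left option = 41/2

41/2


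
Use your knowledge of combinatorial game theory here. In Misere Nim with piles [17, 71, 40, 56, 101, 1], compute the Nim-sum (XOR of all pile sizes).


We need the XOR (exclusive or) of all pile sizes.
After XOR-ing pile 1 (size 17): 0 XOR 17 = 17
After XOR-ing pile 2 (size 71): 17 XOR 71 = 86
After XOR-ing pile 3 (size 40): 86 XOR 40 = 126
After XOR-ing pile 4 (size 56): 126 XOR 56 = 70
After XOR-ing pile 5 (size 101): 70 XOR 101 = 35
After XOR-ing pile 6 (size 1): 35 XOR 1 = 34
The Nim-value of this position is 34.

34


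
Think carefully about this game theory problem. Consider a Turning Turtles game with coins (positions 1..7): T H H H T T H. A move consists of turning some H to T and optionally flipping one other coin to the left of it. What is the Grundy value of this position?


Coins: T H H H T T H
Key fact: a single head at position k behaves exactly like a Nim heap of size k (turning it to T and optionally flipping a coin at j < k corresponds to moving the heap from k to j, or to 0), and heads combine as a disjunctive sum (two heads at the same place would cancel, matching j XOR j = 0). So the Nim-value is the XOR of the 1-indexed positions of the heads.
Face-up positions (1-indexed): [2, 3, 4, 7]
XOR 0 with 2: 0 XOR 2 = 2
XOR 2 with 3: 2 XOR 3 = 1
XOR 1 with 4: 1 XOR 4 = 5
XOR 5 with 7: 5 XOR 7 = 2
Nim-value = 2

2


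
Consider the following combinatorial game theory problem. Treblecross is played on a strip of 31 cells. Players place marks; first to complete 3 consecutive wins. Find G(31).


Treblecross: place X on empty cells; 3-in-a-row wins.
Playing within two cells of an existing X lets the opponent win at once, so sensible play treats the cells i-2..i+2 around each X as dead. The player left with no safe cell loses, so this is a normal-play take-away game on strips of safe cells.
Placing X at cell i (0-indexed) of a strip of k safe cells leaves independent strips of sizes max(0, i-2) and max(0, k-i-3). Hence G(k) = mex{ G(max(0,i-2)) XOR G(max(0,k-i-3)) : 0 <= i < k }, with G(0) = 0.
G(1): splits (0,0):0^0=0 -> mex({0}) = 1
G(2): splits (0,0):0^0=0 -> mex({0}) = 1
G(3): splits (0,0):0^0=0 -> mex({0}) = 1
G(4): splits (0,1):0^1=1 (0,0):0^0=0 -> mex({0, 1}) = 2
G(5): splits (0,2):0^1=1 (0,1):0^1=1 (0,0):0^0=0 -> mex({0, 1}) = 2
G(6) = mex({1}) = 0
G(7) = mex({0, 1, 2}) = 3
G(8) = mex({0, 1, 2}) = 3
G(9) = mex({0, 2}) = 1
G(10) = mex({0, 2, 3}) = 1
G(11) = mex({0, 3}) = 1
G(12) = mex({1, 3}) = 0
G(13) = mex({0, 1, 2, 3}) = 4
G(14) = mex({0, 1, 2}) = 3
G(15) = mex({0, 1, 2}) = 3
G(16) = mex({0, 1, 2, 4}) = 3
G(17) = mex({0, 1, 3, 4}) = 2
G(18) = mex({0, 1, 3, 4}) = 2
G(19) = mex({0, 1, 3, 5}) = 2
G(20) = mex({0, 1, 2, 3, 5}) = 4
G(21) = mex({0, 1, 2, 3, 5}) = 4
G(22) = mex({1, 2, 6}) = 0
G(23) = mex({0, 1, 2, 3, 4, 6}) = 5
G(24) = mex({0, 1, 2, 3, 4}) = 5
G(25) = mex({0, 1, 3, 4, 7}) = 2
G(26) = mex({0, 1, 3, 4, 5, 7}) = 2
G(27) = mex({0, 1, 3, 5}) = 2
G(28) = mex({0, 1, 2, 5}) = 3
G(29) = mex({0, 1, 2, 4, 5, 6}) = 3
G(30) = mex({1, 2, 4, 6}) = 0
G(31) = mex({0, 1, 2, 3, 4, 6}) = 5
Therefore G(31) = 5.

5


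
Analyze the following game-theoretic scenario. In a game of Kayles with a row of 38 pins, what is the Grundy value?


Kayles: a move removes 1 or 2 adjacent pins from a contiguous row.
Removing pins from a row of k leaves two independent rows (a, b) with a + b = k - 1 (one pin) or a + b = k - 2 (two pins); an end removal gives a = 0.
By Sprague-Grundy, G(k) = mex{ G(a) XOR G(b) } over all these splits. G(0) = 0.
G(1): splits (0,0):0^0=0 -> mex({0}) = 1
G(2): splits (0,1):0^1=1 (0,0):0^0=0 -> mex({0, 1}) = 2
G(3): splits (0,2):0^2=2 (1,1):1^1=0 (0,1):0^1=1 -> mex({0, 1, 2}) = 3
G(4): splits (0,3):0^3=3 (1,2):1^2=3 (0,2):0^2=2 (1,1):1^1=0 -> mex({0, 2, 3}) = 1
G(5): splits (0,4):0^1=1 (1,3):1^3=2 (2,2):2^2=0 (0,3):0^3=3 (1,2):1^2=3 -> mex({0, 1, 2, 3}) = 4
G(6) = mex({0, 1, 2, 4}) = 3
G(7) = mex({0, 1, 3, 4, 5}) = 2
G(8) = mex({0, 2, 3, 5, 6}) = 1
G(9) = mex({0, 1, 2, 3, 6, 7}) = 4
G(10) = mex({0, 1, 3, 4, 5, 7}) = 2
G(11) = mex({0, 1, 2, 3, 4, 5}) = 6
G(12) = mex({0, 1, 2, 3, 5, 6, 7}) = 4
G(13) = mex({0, 2, 3, 4, 6, 7}) = 1
G(14) = mex({0, 1, 4, 5, 6, 7}) = 2
G(15) = mex({0, 1, 2, 3, 4, 5, 6}) = 7
G(16) = mex({0, 2, 3, 5, 6, 7}) = 1
G(17) = mex({0, 1, 2, 3, 5, 6, 7}) = 4
G(18) = mex({0, 1, 2, 4, 5, 6}) = 3
G(19) = mex({0, 1, 3, 4, 5, 7}) = 2
G(20) = mex({0, 2, 3, 4, 5, 6, 7}) = 1
G(21) = mex({0, 1, 2, 3, 5, 6, 7}) = 4
G(22) = mex({0, 1, 2, 3, 4, 5, 7}) = 6
G(23) = mex({0, 1, 2, 3, 4, 5, 6}) = 7
G(24) = mex({0, 1, 2, 3, 5, 6, 7}) = 4
G(25) = mex({0, 2, 3, 4, 6, 7}) = 1
G(26) = mex({0, 1, 3, 4, 5, 6, 7}) = 2
G(27) = mex({0, 1, 2, 3, 4, 5, 6, 7}) = 8
G(28) = mex({0, 1, 2, 3, 4, 6, 7, 8}) = 5
G(29) = mex({0, 1, 2, 3, 5, 6, 7, 8, 9}) = 4
G(30) = mex({0, 1, 2, 3, 4, 5, 6, 9, 10}) = 7
G(31) = mex({0, 1, 3, 4, 5, 7, 10, 11}) = 2
G(32) = mex({0, 2, 3, 4, 5, 6, 7, 9, 11}) = 1
G(33) = mex({0, 1, 2, 3, 4, 5, 6, 7, 9, 12}) = 8
G(34) = mex({0, 1, 2, 3, 4, 5, 7, 8, 11, 12}) = 6
G(35) = mex({0, 1, 2, 3, 4, 5, 6, 8, 9, 10, 11}) = 7
G(36) = mex({0, 1, 2, 3, 5, 6, 7, 9, 10}) = 4
G(37) = mex({0, 2, 3, 4, 6, 7, 9, 10, 11, 12}) = 1
G(38) = mex({0, 1, 3, 4, 5, 6, 7, 9, 10, 11, 12}) = 2
Therefore G(38) = 2.

2


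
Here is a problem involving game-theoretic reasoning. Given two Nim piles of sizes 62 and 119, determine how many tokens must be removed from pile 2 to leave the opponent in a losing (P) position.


Piles: 62 and 119
Current XOR: 62 XOR 119 = 73 (non-zero, so this is an N-position).
To make the XOR zero, we need to find a move that balances the piles.
For pile 2 (size 119): target = 119 XOR 73 = 62
We reduce pile 2 from 119 to 62.
Tokens removed: 119 - 62 = 57
Verification: 62 XOR 62 = 0

57


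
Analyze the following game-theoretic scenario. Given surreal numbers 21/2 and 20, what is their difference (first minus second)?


x = 21/2, y = 20
Converting to common denominator: 2
x = 21/2, y = 40/2
x - y = 21/2 - 20 = -19/2

-19/2


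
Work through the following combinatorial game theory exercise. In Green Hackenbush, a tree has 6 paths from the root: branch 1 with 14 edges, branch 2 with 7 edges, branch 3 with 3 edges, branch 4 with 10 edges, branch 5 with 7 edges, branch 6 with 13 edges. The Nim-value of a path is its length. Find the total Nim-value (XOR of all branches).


The tree has 6 branches from the ground vertex.
In Green Hackenbush, the Nim-value of a simple path of length k is k.
Branch 1: length 14, Nim-value = 14
Branch 2: length 7, Nim-value = 7
Branch 3: length 3, Nim-value = 3
Branch 4: length 10, Nim-value = 10
Branch 5: length 7, Nim-value = 7
Branch 6: length 13, Nim-value = 13
Total Nim-value = XOR of all branch values:
0 XOR 14 = 14
14 XOR 7 = 9
9 XOR 3 = 10
10 XOR 10 = 0
0 XOR 7 = 7
7 XOR 13 = 10
Nim-value of the tree = 10

10


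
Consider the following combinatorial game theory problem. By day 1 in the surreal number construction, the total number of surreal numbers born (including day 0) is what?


Day 0: {|} = 0 is born. Count = 1.
Day n: the number of surreal numbers born by day n is 2^(n+1) - 1.
By day 0: 2^1 - 1 = 1
By day 1: 2^2 - 1 = 3
By day 1: 3 surreal numbers.

3


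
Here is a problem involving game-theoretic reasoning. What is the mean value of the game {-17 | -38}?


Game = {-17 | -38}, a switch {a | b} with numbers a > b.
Its thermograph has left wall a - t and right wall b + t, which meet at t = (a - b)/2, where both equal (a + b)/2. So the mast (mean value) is at (a + b)/2.
Mean = (-17 + (-38))/2 = -55/2 = -55/2

-55/2


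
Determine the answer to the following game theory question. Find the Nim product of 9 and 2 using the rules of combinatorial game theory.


Nim multiplication is bilinear over XOR: (u XOR v) * w = (u*w) XOR (v*w).
So we split each operand into its bit components and XOR the pairwise Nim products.
9 = 1 + 8 (as XOR of powers of 2).
2 = 2 (as XOR of powers of 2).
Using the standard Nim-product table on single bits:
  2*2 = 3,   2*4 = 8,   2*8 = 12,
  4*4 = 6,   4*8 = 11,  8*8 = 13,
and  1*x = x (identity), k*l = l*k (commutative).
Pairwise Nim products:
  1 * 2 = 2
  8 * 2 = 12
XOR them: 2 XOR 12 = 14.
Result: 9 * 2 = 14 (in Nim).

14


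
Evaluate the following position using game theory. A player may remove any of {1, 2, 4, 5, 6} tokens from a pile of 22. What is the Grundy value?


The subtraction set is S = {1, 2, 4, 5, 6}.
G(k) = mex{ G(k - s) : s in S, s <= k }. We compute iteratively: G(0) = 0.
G(1) = mex({0}) = 1
G(2) = mex({0, 1}) = 2
G(3) = mex({1, 2}) = 0
G(4) = mex({0, 2}) = 1
G(5) = mex({0, 1}) = 2
G(6) = mex({0, 1, 2}) = 3
G(7) = mex({0, 1, 2, 3}) = 4
G(8) = mex({0, 1, 2, 3, 4}) = 5
G(9) = mex({0, 1, 2, 4, 5}) = 3
G(10) = mex({1, 2, 3, 5}) = 0
G(11) = mex({0, 2, 3, 4}) = 1
G(12) = mex({0, 1, 3, 4, 5}) = 2
G(13) = mex({1, 2, 3, 4, 5}) = 0
G(14) = mex({0, 2, 3, 5}) = 1
G(15) = mex({0, 1, 3}) = 2
Observe that G(10)..G(15) = 0, 1, 2, 0, 1, 2 repeats G(0)..G(5) = 0, 1, 2, 0, 1, 2.
For k >= max(S) = 6, G(k) is determined by the previous 6 values G(k-6)..G(k-1); a window of 6 consecutive values has recurred shifted by 10, so by induction G(k + 10) = G(k) for all k >= 0: the sequence is periodic from the start with period 10.
One period: G(0..9) = 0, 1, 2, 0, 1, 2, 3, 4, 5, 3.
22 mod 10 = 2, so G(22) = G(2) = 2.

2


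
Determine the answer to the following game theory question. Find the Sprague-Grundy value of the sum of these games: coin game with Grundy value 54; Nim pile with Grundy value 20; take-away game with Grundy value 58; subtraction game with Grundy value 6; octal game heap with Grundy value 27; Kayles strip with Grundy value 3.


By the Sprague-Grundy theorem, the Grundy value of a sum of games is the XOR of individual Grundy values.
coin game: Grundy value = 54. Running XOR: 0 XOR 54 = 54
Nim pile: Grundy value = 20. Running XOR: 54 XOR 20 = 34
take-away game: Grundy value = 58. Running XOR: 34 XOR 58 = 24
subtraction game: Grundy value = 6. Running XOR: 24 XOR 6 = 30
octal game heap: Grundy value = 27. Running XOR: 30 XOR 27 = 5
Kayles strip: Grundy value = 3. Running XOR: 5 XOR 3 = 6
The combined Grundy value is 6.

6


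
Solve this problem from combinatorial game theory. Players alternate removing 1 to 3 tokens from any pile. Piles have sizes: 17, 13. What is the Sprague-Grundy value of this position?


Subtraction set: {1, 2, 3}
For this subtraction set, G(n) = n mod 4 (period = max + 1 = 4).
Pile 1 (size 17): G(17) = 17 mod 4 = 1
Pile 2 (size 13): G(13) = 13 mod 4 = 1
Total Grundy value = XOR of all: 1 XOR 1 = 0

0


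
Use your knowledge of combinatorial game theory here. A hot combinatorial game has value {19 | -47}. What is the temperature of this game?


The game is {19 | -47}, a switch {a | b} with numbers a > b.
Cooling {a | b} by t gives {a - t | b + t}, which stops being hot when a - t = b + t, i.e. at t = (a - b)/2. So the temperature of a switch is (a - b)/2.
Temperature = (Left option - Right option) / 2
= (19 - (-47)) / 2
= 66 / 2
= 33

33


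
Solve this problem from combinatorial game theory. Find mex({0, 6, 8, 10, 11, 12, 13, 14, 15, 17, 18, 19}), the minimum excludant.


Set = {0, 6, 8, 10, 11, 12, 13, 14, 15, 17, 18, 19}
0 is in the set.
1 is NOT in the set. This is the mex.
mex = 1

1


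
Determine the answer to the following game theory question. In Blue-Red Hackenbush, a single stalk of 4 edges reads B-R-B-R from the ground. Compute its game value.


Edges (from ground): B-R-B-R
By Berlekamp's sign-expansion rule, a Blue-Red Hackenbush stalk has the value of the surreal number whose sign sequence is the edge sequence with B -> + and R -> -.
Sign sequence: +-+-
Trace the sign expansion in the surreal number tree, starting from 0:
Edge 1: B (sign +) -> bounds (0, +inf), value = 1
Edge 2: R (sign -) -> bounds (0, 1), value = 1/2
Edge 3: B (sign +) -> bounds (1/2, 1), value = 3/4
Edge 4: R (sign -) -> bounds (1/2, 3/4), value = 5/8
Game value = 5/8

5/8


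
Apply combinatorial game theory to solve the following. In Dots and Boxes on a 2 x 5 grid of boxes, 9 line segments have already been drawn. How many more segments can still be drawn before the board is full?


Grid: 2 x 5 boxes, i.e. 3 rows and 6 columns of dots.
Horizontal edges: (rows + 1) * cols = 3 * 5 = 15
Vertical edges: rows * (cols + 1) = 2 * 6 = 12
Total edges: 15 + 12 = 27
Edges drawn: 9
Remaining: 27 - 9 = 18

18


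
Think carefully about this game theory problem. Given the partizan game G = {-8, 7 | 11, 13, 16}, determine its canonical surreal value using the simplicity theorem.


Left options: {-8, 7}, max = 7
Right options: {11, 13, 16}, min = 11
All options are numbers and max(Left) < min(Right), so by the simplicity theorem the value is the simplest (earliest-born) number strictly between 7 and 11.
Integers 8 through 10 all lie strictly between 7 and 11.
Among integers, the simplest (lowest birthday = smallest |n|; 0 is born on day 0, +-n on day n) is 8.
No non-integer in the interval can be simpler: if x is a non-integer in the interval, then floor(x) or ceil(x) also lies in the interval (the interval contains an integer), and both are proper prefixes of x's sign expansion, i.e. born earlier. So the game value is 8.
Game value = 8

8


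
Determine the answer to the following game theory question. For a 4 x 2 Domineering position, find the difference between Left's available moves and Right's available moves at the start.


Board is 4 x 2 (rows x cols).
Left (vertical) placements: (rows-1) * cols = 3 * 2 = 6
Right (horizontal) placements: rows * (cols-1) = 4 * 1 = 4
Advantage = Left - Right = 6 - 4 = 2

2


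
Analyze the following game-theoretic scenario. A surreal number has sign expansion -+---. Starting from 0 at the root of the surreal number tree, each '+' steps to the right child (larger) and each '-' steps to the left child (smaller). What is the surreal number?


Sign expansion: -+---
Rule: track bounds (lo, hi), initially (-inf, +inf). On '+', the current value becomes lo and we move to the simplest number in (value, hi): value + 1 if hi = +inf, otherwise the midpoint (value + hi)/2. On '-', the current value becomes hi and we move to value - 1 if lo = -inf, otherwise the midpoint (lo + value)/2.
Start at 0.
Step 1: sign = -, move left. Bounds: (-inf, 0). Value = -1
Step 2: sign = +, move right. Bounds: (-1, 0). Value = -1/2
Step 3: sign = -, move left. Bounds: (-1, -1/2). Value = -3/4
Step 4: sign = -, move left. Bounds: (-1, -3/4). Value = -7/8
Step 5: sign = -, move left. Bounds: (-1, -7/8). Value = -15/16
The surreal number with sign expansion -+--- is -15/16.

-15/16


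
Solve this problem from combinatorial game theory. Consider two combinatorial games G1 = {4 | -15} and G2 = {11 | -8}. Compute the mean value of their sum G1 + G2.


G1 = {4 | -15}, G2 = {11 | -8}
Each is a switch {a | b} with numbers a > b; its mean value is (a + b)/2, and mean value is additive over game sums: m(G1 + G2) = m(G1) + m(G2).
Mean of G1 = (4 + (-15))/2 = -11/2 = -11/2
Mean of G2 = (11 + (-8))/2 = 3/2 = 3/2
Mean of G1 + G2 = -11/2 + 3/2 = -4

-4


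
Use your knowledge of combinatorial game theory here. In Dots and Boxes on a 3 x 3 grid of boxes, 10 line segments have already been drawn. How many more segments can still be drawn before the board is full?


Grid: 3 x 3 boxes, i.e. 4 rows and 4 columns of dots.
Horizontal edges: (rows + 1) * cols = 4 * 3 = 12
Vertical edges: rows * (cols + 1) = 3 * 4 = 12
Total edges: 12 + 12 = 24
Edges drawn: 10
Remaining: 24 - 10 = 14

14


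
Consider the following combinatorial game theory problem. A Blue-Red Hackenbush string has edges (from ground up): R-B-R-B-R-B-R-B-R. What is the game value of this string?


Edges (from ground): R-B-R-B-R-B-R-B-R
By Berlekamp's sign-expansion rule, a Blue-Red Hackenbush stalk has the value of the surreal number whose sign sequence is the edge sequence with B -> + and R -> -.
Sign sequence: -+-+-+-+-
Trace the sign expansion in the surreal number tree, starting from 0:
Edge 1: R (sign -) -> bounds (-inf, 0), value = -1
Edge 2: B (sign +) -> bounds (-1, 0), value = -1/2
Edge 3: R (sign -) -> bounds (-1, -1/2), value = -3/4
Edge 4: B (sign +) -> bounds (-3/4, -1/2), value = -5/8
Edge 5: R (sign -) -> bounds (-3/4, -5/8), value = -11/16
Edge 6: B (sign +) -> bounds (-11/16, -5/8), value = -21/32
Edge 7: R (sign -) -> bounds (-11/16, -21/32), value = -43/64
Edge 8: B (sign +) -> bounds (-43/64, -21/32), value = -85/128
Edge 9: R (sign -) -> bounds (-43/64, -85/128), value = -171/256
Game value = -171/256

-171/256


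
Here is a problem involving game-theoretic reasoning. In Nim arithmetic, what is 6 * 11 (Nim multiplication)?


Nim multiplication is bilinear over XOR: (u XOR v) * w = (u*w) XOR (v*w).
So we split each operand into its bit components and XOR the pairwise Nim products.
6 = 2 + 4 (as XOR of powers of 2).
11 = 1 + 2 + 8 (as XOR of powers of 2).
Using the standard Nim-product table on single bits:
  2*2 = 3,   2*4 = 8,   2*8 = 12,
  4*4 = 6,   4*8 = 11,  8*8 = 13,
and  1*x = x (identity), k*l = l*k (commutative).
Pairwise Nim products:
  2 * 1 = 2
  2 * 2 = 3
  2 * 8 = 12
  4 * 1 = 4
  4 * 2 = 8
  4 * 8 = 11
XOR them: 2 XOR 3 XOR 12 XOR 4 XOR 8 XOR 11 = 10.
Result: 6 * 11 = 10 (in Nim).

10


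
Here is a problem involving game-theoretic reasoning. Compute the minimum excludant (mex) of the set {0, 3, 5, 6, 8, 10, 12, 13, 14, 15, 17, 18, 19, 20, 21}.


Set = {0, 3, 5, 6, 8, 10, 12, 13, 14, 15, 17, 18, 19, 20, 21}
0 is in the set.
1 is NOT in the set. This is the mex.
mex = 1

1


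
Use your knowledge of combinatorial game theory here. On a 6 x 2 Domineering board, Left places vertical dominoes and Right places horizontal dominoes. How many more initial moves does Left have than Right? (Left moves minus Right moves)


Board is 6 x 2 (rows x cols).
Left (vertical) placements: (rows-1) * cols = 5 * 2 = 10
Right (horizontal) placements: rows * (cols-1) = 6 * 1 = 6
Advantage = Left - Right = 10 - 6 = 4

4


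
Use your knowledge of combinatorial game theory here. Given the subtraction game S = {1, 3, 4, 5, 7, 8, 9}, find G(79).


The subtraction set is S = {1, 3, 4, 5, 7, 8, 9}.
G(k) = mex{ G(k - s) : s in S, s <= k }. We compute iteratively: G(0) = 0.
G(1) = mex({0}) = 1
G(2) = mex({1}) = 0
G(3) = mex({0}) = 1
G(4) = mex({0, 1}) = 2
G(5) = mex({0, 1, 2}) = 3
G(6) = mex({0, 1, 3}) = 2
G(7) = mex({0, 1, 2}) = 3
G(8) = mex({0, 1, 2, 3}) = 4
G(9) = mex({0, 1, 2, 3, 4}) = 5
G(10) = mex({0, 1, 2, 3, 5}) = 4
G(11) = mex({0, 1, 2, 3, 4}) = 5
G(12) = mex({1, 2, 3, 4, 5}) = 0
G(13) = mex({0, 2, 3, 4, 5}) = 1
G(14) = mex({1, 2, 3, 4, 5}) = 0
G(15) = mex({0, 2, 3, 4, 5}) = 1
G(16) = mex({0, 1, 3, 4, 5}) = 2
G(17) = mex({0, 1, 2, 4, 5}) = 3
G(18) = mex({0, 1, 3, 4, 5}) = 2
G(19) = mex({0, 1, 2, 4, 5}) = 3
G(20) = mex({0, 1, 2, 3, 5}) = 4
Observe that G(12)..G(20) = 0, 1, 0, 1, 2, 3, 2, 3, 4 repeats G(0)..G(8) = 0, 1, 0, 1, 2, 3, 2, 3, 4.
For k >= max(S) = 9, G(k) is determined by the previous 9 values G(k-9)..G(k-1); a window of 9 consecutive values has recurred shifted by 12, so by induction G(k + 12) = G(k) for all k >= 0: the sequence is periodic from the start with period 12.
One period: G(0..11) = 0, 1, 0, 1, 2, 3, 2, 3, 4, 5, 4, 5.
79 mod 12 = 7, so G(79) = G(7) = 3.

3


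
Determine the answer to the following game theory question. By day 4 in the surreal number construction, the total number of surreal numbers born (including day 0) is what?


Day 0: {|} = 0 is born. Count = 1.
Day n: the number of surreal numbers born by day n is 2^(n+1) - 1.
By day 0: 2^1 - 1 = 1
By day 1: 2^2 - 1 = 3
By day 2: 2^3 - 1 = 7
By day 3: 2^4 - 1 = 15
By day 4: 2^5 - 1 = 31
By day 4: 31 surreal numbers.

31


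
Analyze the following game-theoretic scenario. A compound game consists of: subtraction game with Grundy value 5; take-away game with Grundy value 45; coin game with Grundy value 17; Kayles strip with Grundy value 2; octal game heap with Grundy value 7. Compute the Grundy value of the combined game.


By the Sprague-Grundy theorem, the Grundy value of a sum of games is the XOR of individual Grundy values.
subtraction game: Grundy value = 5. Running XOR: 0 XOR 5 = 5
take-away game: Grundy value = 45. Running XOR: 5 XOR 45 = 40
coin game: Grundy value = 17. Running XOR: 40 XOR 17 = 57
Kayles strip: Grundy value = 2. Running XOR: 57 XOR 2 = 59
octal game heap: Grundy value = 7. Running XOR: 59 XOR 7 = 60
The combined Grundy value is 60.

60


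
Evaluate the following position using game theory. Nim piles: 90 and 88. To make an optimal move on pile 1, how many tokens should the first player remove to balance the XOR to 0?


Piles: 90 and 88
Current XOR: 90 XOR 88 = 2 (non-zero, so this is an N-position).
To make the XOR zero, we need to find a move that balances the piles.
For pile 1 (size 90): target = 90 XOR 2 = 88
We reduce pile 1 from 90 to 88.
Tokens removed: 90 - 88 = 2
Verification: 88 XOR 88 = 0

2


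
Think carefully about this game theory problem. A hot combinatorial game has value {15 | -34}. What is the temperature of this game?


The game is {15 | -34}, a switch {a | b} with numbers a > b.
Cooling {a | b} by t gives {a - t | b + t}, which stops being hot when a - t = b + t, i.e. at t = (a - b)/2. So the temperature of a switch is (a - b)/2.
Temperature = (Left option - Right option) / 2
= (15 - (-34)) / 2
= 49 / 2
= 49/2

49/2


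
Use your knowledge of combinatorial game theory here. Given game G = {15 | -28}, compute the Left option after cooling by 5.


Original game: {15 | -28} (a switch {a | b} with a > b).
Cooling by t (for t below the temperature (a - b)/2 = 43/2) taxes each move by t: {a | b} cooled by t is {a - t | b + t}.
Cooling amount: t = 5
Cooled Left option: 15 - 5 = 10
Cooled Right option: -28 + 5 = -23
Cooled game: {10 | -23}
Left option = 10

10


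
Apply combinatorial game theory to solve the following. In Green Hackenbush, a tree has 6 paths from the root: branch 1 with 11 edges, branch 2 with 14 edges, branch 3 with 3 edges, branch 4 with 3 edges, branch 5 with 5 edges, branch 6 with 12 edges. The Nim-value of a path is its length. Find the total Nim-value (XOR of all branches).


The tree has 6 branches from the ground vertex.
In Green Hackenbush, the Nim-value of a simple path of length k is k.
Branch 1: length 11, Nim-value = 11
Branch 2: length 14, Nim-value = 14
Branch 3: length 3, Nim-value = 3
Branch 4: length 3, Nim-value = 3
Branch 5: length 5, Nim-value = 5
Branch 6: length 12, Nim-value = 12
Total Nim-value = XOR of all branch values:
0 XOR 11 = 11
11 XOR 14 = 5
5 XOR 3 = 6
6 XOR 3 = 5
5 XOR 5 = 0
0 XOR 12 = 12
Nim-value of the tree = 12

12


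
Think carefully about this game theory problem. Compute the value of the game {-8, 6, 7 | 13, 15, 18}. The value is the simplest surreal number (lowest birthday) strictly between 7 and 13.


Left options: {-8, 6, 7}, max = 7
Right options: {13, 15, 18}, min = 13
All options are numbers and max(Left) < min(Right), so by the simplicity theorem the value is the simplest (earliest-born) number strictly between 7 and 13.
Integers 8 through 12 all lie strictly between 7 and 13.
Among integers, the simplest (lowest birthday = smallest |n|; 0 is born on day 0, +-n on day n) is 8.
No non-integer in the interval can be simpler: if x is a non-integer in the interval, then floor(x) or ceil(x) also lies in the interval (the interval contains an integer), and both are proper prefixes of x's sign expansion, i.e. born earlier. So the game value is 8.
Game value = 8

8


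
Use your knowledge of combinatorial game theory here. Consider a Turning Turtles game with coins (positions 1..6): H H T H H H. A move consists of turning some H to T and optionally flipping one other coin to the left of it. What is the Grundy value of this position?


Coins: H H T H H H
Key fact: a single head at position k behaves exactly like a Nim heap of size k (turning it to T and optionally flipping a coin at j < k corresponds to moving the heap from k to j, or to 0), and heads combine as a disjunctive sum (two heads at the same place would cancel, matching j XOR j = 0). So the Nim-value is the XOR of the 1-indexed positions of the heads.
Face-up positions (1-indexed): [1, 2, 4, 5, 6]
XOR 0 with 1: 0 XOR 1 = 1
XOR 1 with 2: 1 XOR 2 = 3
XOR 3 with 4: 3 XOR 4 = 7
XOR 7 with 5: 7 XOR 5 = 2
XOR 2 with 6: 2 XOR 6 = 4
Nim-value = 4

4


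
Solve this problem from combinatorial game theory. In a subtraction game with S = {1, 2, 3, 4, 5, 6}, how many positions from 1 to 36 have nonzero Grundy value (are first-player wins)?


Subtraction set S = {1, 2, 3, 4, 5, 6}, so G(n) = n mod 7.
G(n) = 0 when n is a multiple of 7.
Multiples of 7 in [1, 36]: 5
N-positions (nonzero Grundy) = 36 - 5 = 31

31


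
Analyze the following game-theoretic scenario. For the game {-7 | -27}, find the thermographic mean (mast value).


Game = {-7 | -27}, a switch {a | b} with numbers a > b.
Its thermograph has left wall a - t and right wall b + t, which meet at t = (a - b)/2, where both equal (a + b)/2. So the mast (mean value) is at (a + b)/2.
Mean = (-7 + (-27))/2 = -34/2 = -17

-17


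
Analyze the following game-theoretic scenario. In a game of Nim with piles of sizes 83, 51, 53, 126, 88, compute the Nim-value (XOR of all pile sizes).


We need the XOR (exclusive or) of all pile sizes.
After XOR-ing pile 1 (size 83): 0 XOR 83 = 83
After XOR-ing pile 2 (size 51): 83 XOR 51 = 96
After XOR-ing pile 3 (size 53): 96 XOR 53 = 85
After XOR-ing pile 4 (size 126): 85 XOR 126 = 43
After XOR-ing pile 5 (size 88): 43 XOR 88 = 115
The Nim-value of this position is 115.

115


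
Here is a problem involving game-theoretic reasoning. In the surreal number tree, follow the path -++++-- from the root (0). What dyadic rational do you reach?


Sign expansion: -++++--
Rule: track bounds (lo, hi), initially (-inf, +inf). On '+', the current value becomes lo and we move to the simplest number in (value, hi): value + 1 if hi = +inf, otherwise the midpoint (value + hi)/2. On '-', the current value becomes hi and we move to value - 1 if lo = -inf, otherwise the midpoint (lo + value)/2.
Start at 0.
Step 1: sign = -, move left. Bounds: (-inf, 0). Value = -1
Step 2: sign = +, move right. Bounds: (-1, 0). Value = -1/2
Step 3: sign = +, move right. Bounds: (-1/2, 0). Value = -1/4
Step 4: sign = +, move right. Bounds: (-1/4, 0). Value = -1/8
Step 5: sign = +, move right. Bounds: (-1/8, 0). Value = -1/16
Step 6: sign = -, move left. Bounds: (-1/8, -1/16). Value = -3/32
Step 7: sign = -, move left. Bounds: (-1/8, -3/32). Value = -7/64
The surreal number with sign expansion -++++-- is -7/64.

-7/64


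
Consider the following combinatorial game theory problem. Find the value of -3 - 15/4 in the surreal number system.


x = -3, y = 15/4
Converting to common denominator: 4
x = -12/4, y = 15/4
x - y = -3 - 15/4 = -27/4

-27/4


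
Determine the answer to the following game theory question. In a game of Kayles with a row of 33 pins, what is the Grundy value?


Kayles: a move removes 1 or 2 adjacent pins from a contiguous row.
Removing pins from a row of k leaves two independent rows (a, b) with a + b = k - 1 (one pin) or a + b = k - 2 (two pins); an end removal gives a = 0.
By Sprague-Grundy, G(k) = mex{ G(a) XOR G(b) } over all these splits. G(0) = 0.
G(1): splits (0,0):0^0=0 -> mex({0}) = 1
G(2): splits (0,1):0^1=1 (0,0):0^0=0 -> mex({0, 1}) = 2
G(3): splits (0,2):0^2=2 (1,1):1^1=0 (0,1):0^1=1 -> mex({0, 1, 2}) = 3
G(4): splits (0,3):0^3=3 (1,2):1^2=3 (0,2):0^2=2 (1,1):1^1=0 -> mex({0, 2, 3}) = 1
G(5): splits (0,4):0^1=1 (1,3):1^3=2 (2,2):2^2=0 (0,3):0^3=3 (1,2):1^2=3 -> mex({0, 1, 2, 3}) = 4
G(6) = mex({0, 1, 2, 4}) = 3
G(7) = mex({0, 1, 3, 4, 5}) = 2
G(8) = mex({0, 2, 3, 5, 6}) = 1
G(9) = mex({0, 1, 2, 3, 6, 7}) = 4
G(10) = mex({0, 1, 3, 4, 5, 7}) = 2
G(11) = mex({0, 1, 2, 3, 4, 5}) = 6
G(12) = mex({0, 1, 2, 3, 5, 6, 7}) = 4
G(13) = mex({0, 2, 3, 4, 6, 7}) = 1
G(14) = mex({0, 1, 4, 5, 6, 7}) = 2
G(15) = mex({0, 1, 2, 3, 4, 5, 6}) = 7
G(16) = mex({0, 2, 3, 5, 6, 7}) = 1
G(17) = mex({0, 1, 2, 3, 5, 6, 7}) = 4
G(18) = mex({0, 1, 2, 4, 5, 6}) = 3
G(19) = mex({0, 1, 3, 4, 5, 7}) = 2
G(20) = mex({0, 2, 3, 4, 5, 6, 7}) = 1
G(21) = mex({0, 1, 2, 3, 5, 6, 7}) = 4
G(22) = mex({0, 1, 2, 3, 4, 5, 7}) = 6
G(23) = mex({0, 1, 2, 3, 4, 5, 6}) = 7
G(24) = mex({0, 1, 2, 3, 5, 6, 7}) = 4
G(25) = mex({0, 2, 3, 4, 6, 7}) = 1
G(26) = mex({0, 1, 3, 4, 5, 6, 7}) = 2
G(27) = mex({0, 1, 2, 3, 4, 5, 6, 7}) = 8
G(28) = mex({0, 1, 2, 3, 4, 6, 7, 8}) = 5
G(29) = mex({0, 1, 2, 3, 5, 6, 7, 8, 9}) = 4
G(30) = mex({0, 1, 2, 3, 4, 5, 6, 9, 10}) = 7
G(31) = mex({0, 1, 3, 4, 5, 7, 10, 11}) = 2
G(32) = mex({0, 2, 3, 4, 5, 6, 7, 9, 11}) = 1
G(33) = mex({0, 1, 2, 3, 4, 5, 6, 7, 9, 12}) = 8
Therefore G(33) = 8.

8


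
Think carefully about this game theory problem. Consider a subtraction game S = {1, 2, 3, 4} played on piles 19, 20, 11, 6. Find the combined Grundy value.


Subtraction set: {1, 2, 3, 4}
For this subtraction set, G(n) = n mod 5 (period = max + 1 = 5).
Pile 1 (size 19): G(19) = 19 mod 5 = 4
Pile 2 (size 20): G(20) = 20 mod 5 = 0
Pile 3 (size 11): G(11) = 11 mod 5 = 1
Pile 4 (size 6): G(6) = 6 mod 5 = 1
Total Grundy value = XOR of all: 4 XOR 0 XOR 1 XOR 1 = 4

4


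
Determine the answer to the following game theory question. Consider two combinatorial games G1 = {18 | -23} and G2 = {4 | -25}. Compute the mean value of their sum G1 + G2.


G1 = {18 | -23}, G2 = {4 | -25}
Each is a switch {a | b} with numbers a > b; its mean value is (a + b)/2, and mean value is additive over game sums: m(G1 + G2) = m(G1) + m(G2).
Mean of G1 = (18 + (-23))/2 = -5/2 = -5/2
Mean of G2 = (4 + (-25))/2 = -21/2 = -21/2
Mean of G1 + G2 = -5/2 + -21/2 = -13

-13


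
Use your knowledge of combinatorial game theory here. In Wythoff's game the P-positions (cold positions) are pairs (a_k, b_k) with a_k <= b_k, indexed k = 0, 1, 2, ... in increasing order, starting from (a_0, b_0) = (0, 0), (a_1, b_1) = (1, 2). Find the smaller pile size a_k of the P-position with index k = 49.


By Wythoff's theorem, a_k = floor(k * phi) and b_k = floor(k * phi^2) = a_k + k, where phi = (1 + sqrt(5))/2 is the golden ratio.
phi = (1 + sqrt(5))/2 = 1.618034
k = 49
k * phi = 49 * 1.618034 = 79.283665
a_49 = floor(k * phi) = 79

79


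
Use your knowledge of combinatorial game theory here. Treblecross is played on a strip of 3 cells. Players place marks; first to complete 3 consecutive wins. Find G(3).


Treblecross: place X on empty cells; 3-in-a-row wins.
Playing within two cells of an existing X lets the opponent win at once, so sensible play treats the cells i-2..i+2 around each X as dead. The player left with no safe cell loses, so this is a normal-play take-away game on strips of safe cells.
Placing X at cell i (0-indexed) of a strip of k safe cells leaves independent strips of sizes max(0, i-2) and max(0, k-i-3). Hence G(k) = mex{ G(max(0,i-2)) XOR G(max(0,k-i-3)) : 0 <= i < k }, with G(0) = 0.
G(1): splits (0,0):0^0=0 -> mex({0}) = 1
G(2): splits (0,0):0^0=0 -> mex({0}) = 1
G(3): splits (0,0):0^0=0 -> mex({0}) = 1
Therefore G(3) = 1.

1


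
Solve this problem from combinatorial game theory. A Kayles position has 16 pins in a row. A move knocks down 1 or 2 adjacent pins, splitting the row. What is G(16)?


Kayles: a move removes 1 or 2 adjacent pins from a contiguous row.
Removing pins from a row of k leaves two independent rows (a, b) with a + b = k - 1 (one pin) or a + b = k - 2 (two pins); an end removal gives a = 0.
By Sprague-Grundy, G(k) = mex{ G(a) XOR G(b) } over all these splits. G(0) = 0.
G(1): splits (0,0):0^0=0 -> mex({0}) = 1
G(2): splits (0,1):0^1=1 (0,0):0^0=0 -> mex({0, 1}) = 2
G(3): splits (0,2):0^2=2 (1,1):1^1=0 (0,1):0^1=1 -> mex({0, 1, 2}) = 3
G(4): splits (0,3):0^3=3 (1,2):1^2=3 (0,2):0^2=2 (1,1):1^1=0 -> mex({0, 2, 3}) = 1
G(5): splits (0,4):0^1=1 (1,3):1^3=2 (2,2):2^2=0 (0,3):0^3=3 (1,2):1^2=3 -> mex({0, 1, 2, 3}) = 4
G(6) = mex({0, 1, 2, 4}) = 3
G(7) = mex({0, 1, 3, 4, 5}) = 2
G(8) = mex({0, 2, 3, 5, 6}) = 1
G(9) = mex({0, 1, 2, 3, 6, 7}) = 4
G(10) = mex({0, 1, 3, 4, 5, 7}) = 2
G(11) = mex({0, 1, 2, 3, 4, 5}) = 6
G(12) = mex({0, 1, 2, 3, 5, 6, 7}) = 4
G(13) = mex({0, 2, 3, 4, 6, 7}) = 1
G(14) = mex({0, 1, 4, 5, 6, 7}) = 2
G(15) = mex({0, 1, 2, 3, 4, 5, 6}) = 7
G(16) = mex({0, 2, 3, 5, 6, 7}) = 1
Therefore G(16) = 1.

1


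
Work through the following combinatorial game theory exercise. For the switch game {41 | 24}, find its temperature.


The game is {41 | 24}, a switch {a | b} with numbers a > b.
Cooling {a | b} by t gives {a - t | b + t}, which stops being hot when a - t = b + t, i.e. at t = (a - b)/2. So the temperature of a switch is (a - b)/2.
Temperature = (Left option - Right option) / 2
= (41 - (24)) / 2
= 17 / 2
= 17/2

17/2


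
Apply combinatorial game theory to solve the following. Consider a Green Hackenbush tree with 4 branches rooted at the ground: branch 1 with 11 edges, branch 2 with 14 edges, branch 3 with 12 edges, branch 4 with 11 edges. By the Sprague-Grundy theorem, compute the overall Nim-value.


The tree has 4 branches from the ground vertex.
In Green Hackenbush, the Nim-value of a simple path of length k is k.
Branch 1: length 11, Nim-value = 11
Branch 2: length 14, Nim-value = 14
Branch 3: length 12, Nim-value = 12
Branch 4: length 11, Nim-value = 11
Total Nim-value = XOR of all branch values:
0 XOR 11 = 11
11 XOR 14 = 5
5 XOR 12 = 9
9 XOR 11 = 2
Nim-value of the tree = 2

2


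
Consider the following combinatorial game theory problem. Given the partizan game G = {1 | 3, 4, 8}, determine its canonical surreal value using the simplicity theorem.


Left options: {1}, max = 1
Right options: {3, 4, 8}, min = 3
All options are numbers and max(Left) < min(Right), so by the simplicity theorem the value is the simplest (earliest-born) number strictly between 1 and 3.
The only integer strictly between 1 and 3 is 2.
No non-integer in the interval can be simpler: if x is a non-integer in the interval, then floor(x) or ceil(x) also lies in the interval (the interval contains an integer), and both are proper prefixes of x's sign expansion, i.e. born earlier. So the game value is 2.
Game value = 2

2
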